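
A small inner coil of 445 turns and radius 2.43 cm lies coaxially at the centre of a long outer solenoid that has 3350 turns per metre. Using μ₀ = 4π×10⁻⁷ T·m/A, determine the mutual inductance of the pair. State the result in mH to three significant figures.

The outer solenoid produces a uniform field B₁ = μ₀n₁I₁ across the inner coil,
so the flux linkage is N₂Φ = N₂B₁A₂ = μ₀n₁N₂A₂·I₁, giving M = μ₀n₁N₂A₂.
A₂ = πr² = π(2.430×10^-2 m)² = 1.855×10^-3 m².
M = (4π×10⁻⁷)(3350)(445)(1.855×10^-3) = 3.475×10^-3 H.

M ≈ 3.48 mH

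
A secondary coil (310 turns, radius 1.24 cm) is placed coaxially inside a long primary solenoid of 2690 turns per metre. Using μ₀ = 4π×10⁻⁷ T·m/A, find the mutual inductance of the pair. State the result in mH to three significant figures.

M ≈ 0.506 mH

The outer solenoid produces a uniform field B₁ = μ₀n₁I₁ across the inner coil,
so the flux linkage is N₂Φ = N₂B₁A₂ = μ₀n₁N₂A₂·I₁, giving M = μ₀n₁N₂A₂.
A₂ = πr² = π(1.240×10^-2 m)² = 4.831×10^-4 m².
M = (4π×10⁻⁷)(2690)(310)(4.831×10^-4) = 5.062×10^-4 H.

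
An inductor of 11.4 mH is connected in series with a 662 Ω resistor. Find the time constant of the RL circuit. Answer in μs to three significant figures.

τ = L/R = (1.140×10^-2 H)/(662 Ω) = 1.722×10^-5 s.

τ ≈ 17.2 μs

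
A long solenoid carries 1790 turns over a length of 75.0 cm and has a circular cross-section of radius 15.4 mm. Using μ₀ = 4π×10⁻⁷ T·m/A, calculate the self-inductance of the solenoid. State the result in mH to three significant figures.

A = πr² = π(1.540×10^-2 m)² = 7.451×10^-4 m².
For a long solenoid, L = μ₀N²A/ℓ.
L = (4π×10⁻⁷)(1790)²(7.451×10^-4)/(0.75 m) = 4.000×10^-3 H.

L ≈ 4.00 mH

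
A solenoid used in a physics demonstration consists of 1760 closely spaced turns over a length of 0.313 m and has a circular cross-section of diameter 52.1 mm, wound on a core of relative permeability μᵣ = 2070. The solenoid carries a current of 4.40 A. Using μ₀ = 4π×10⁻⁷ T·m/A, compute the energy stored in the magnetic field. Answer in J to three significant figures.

A = π(d/2)² = π(2.605×10^-2 m)² = 2.132×10^-3 m².
L = μ₀μᵣN²A/ℓ = (4π×10⁻⁷)(2070)(1760)²(2.132×10^-3)/(0.313) = 54.88 H.
U = ½LI² = ½(54.88)(4.40)² = 531.3 J.

U ≈ 531 J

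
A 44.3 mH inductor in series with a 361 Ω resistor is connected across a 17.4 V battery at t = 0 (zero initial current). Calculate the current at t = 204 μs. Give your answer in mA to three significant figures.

τ = L/R = 4.430×10^-2/361 = 1.227×10^-4 s; final current I_∞ = ε/R = 17.4/361 = 4.820×10^-2 A.
I(t) = I_∞(1 − e^(−t/τ)) with t/τ = 1.662.
I = (4.820×10^-2)(1 − e^(−1.662)) = 3.906×10^-2 A.

I ≈ 39.1 mA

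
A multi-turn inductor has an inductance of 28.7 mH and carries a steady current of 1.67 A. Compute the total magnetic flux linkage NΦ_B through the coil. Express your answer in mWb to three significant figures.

NΦ_B ≈ 47.9 mWb

From L = NΦ_B/I, the flux linkage is NΦ_B = LI.
NΦ_B = (2.870×10^-2 H)(1.67 A) = 4.793×10^-2 Wb.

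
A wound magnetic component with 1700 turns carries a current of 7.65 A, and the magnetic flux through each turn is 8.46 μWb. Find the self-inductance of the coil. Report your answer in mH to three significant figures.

L ≈ 1.88 mH

Self-inductance is defined by L = NΦ_B/I (flux linkage over current).
L = (1700)(8.460×10^-6 Wb)/(7.65 A) = 1.880×10^-3 H.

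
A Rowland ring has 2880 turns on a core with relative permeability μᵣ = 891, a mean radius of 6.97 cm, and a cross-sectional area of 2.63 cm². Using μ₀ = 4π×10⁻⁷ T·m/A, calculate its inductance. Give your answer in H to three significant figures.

L ≈ 5.58 H

For a thin toroid, L = μ₀μᵣN²A/(2πR).
L = (4π×10⁻⁷)(891)(2880)²(2.630×10^-4) / (2π×6.970×10^-2 m) = 5.577 H.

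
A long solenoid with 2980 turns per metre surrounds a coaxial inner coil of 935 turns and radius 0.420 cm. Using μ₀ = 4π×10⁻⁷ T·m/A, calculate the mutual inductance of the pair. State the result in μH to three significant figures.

The outer solenoid produces a uniform field B₁ = μ₀n₁I₁ across the inner coil,
so the flux linkage is N₂Φ = N₂B₁A₂ = μ₀n₁N₂A₂·I₁, giving M = μ₀n₁N₂A₂.
A₂ = πr² = π(4.200×10^-3 m)² = 5.542×10^-5 m².
M = (4π×10⁻⁷)(2980)(935)(5.542×10^-5) = 1.940×10^-4 H.

M ≈ 194 μH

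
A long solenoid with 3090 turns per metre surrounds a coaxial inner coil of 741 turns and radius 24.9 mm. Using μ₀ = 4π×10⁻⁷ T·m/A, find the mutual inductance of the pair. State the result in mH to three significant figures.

The outer solenoid produces a uniform field B₁ = μ₀n₁I₁ across the inner coil,
so the flux linkage is N₂Φ = N₂B₁A₂ = μ₀n₁N₂A₂·I₁, giving M = μ₀n₁N₂A₂.
A₂ = πr² = π(2.490×10^-2 m)² = 1.948×10^-3 m².
M = (4π×10⁻⁷)(3090)(741)(1.948×10^-3) = 5.604×10^-3 H.

M ≈ 5.60 mH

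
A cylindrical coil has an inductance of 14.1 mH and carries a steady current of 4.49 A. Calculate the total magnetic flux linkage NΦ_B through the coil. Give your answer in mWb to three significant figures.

NΦ_B ≈ 63.3 mWb

From L = NΦ_B/I, the flux linkage is NΦ_B = LI.
NΦ_B = (1.410×10^-2 H)(4.49 A) = 6.331×10^-2 Wb.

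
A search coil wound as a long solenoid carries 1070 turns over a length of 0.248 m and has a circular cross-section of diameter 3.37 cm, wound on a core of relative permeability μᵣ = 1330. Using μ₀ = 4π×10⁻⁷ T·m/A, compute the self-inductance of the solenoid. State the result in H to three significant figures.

L ≈ 6.88 H

A = π(d/2)² = π(1.685×10^-2 m)² = 8.920×10^-4 m².
For a long solenoid, L = μ₀μᵣN²A/ℓ.
L = (4π×10⁻⁷)(1330)(1070)²(8.920×10^-4)/(0.248 m) = 6.882 H.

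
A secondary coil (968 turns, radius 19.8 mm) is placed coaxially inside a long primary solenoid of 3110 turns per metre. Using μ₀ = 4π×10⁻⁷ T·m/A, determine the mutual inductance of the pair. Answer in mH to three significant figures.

M ≈ 4.66 mH

The outer solenoid produces a uniform field B₁ = μ₀n₁I₁ across the inner coil,
so the flux linkage is N₂Φ = N₂B₁A₂ = μ₀n₁N₂A₂·I₁, giving M = μ₀n₁N₂A₂.
A₂ = πr² = π(1.980×10^-2 m)² = 1.232×10^-3 m².
M = (4π×10⁻⁷)(3110)(968)(1.232×10^-3) = 4.659×10^-3 H.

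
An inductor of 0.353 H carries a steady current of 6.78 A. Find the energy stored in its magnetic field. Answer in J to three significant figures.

U ≈ 8.11 J

Stored magnetic energy: U = ½LI².
U = ½(0.353 H)(6.78 A)² = 8.113 J.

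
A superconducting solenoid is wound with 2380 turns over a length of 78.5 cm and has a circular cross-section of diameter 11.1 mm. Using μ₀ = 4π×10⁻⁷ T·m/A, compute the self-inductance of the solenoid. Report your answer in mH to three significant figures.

L ≈ 0.877 mH

A = π(d/2)² = π(5.550×10^-3 m)² = 9.677×10^-5 m².
For a long solenoid, L = μ₀N²A/ℓ.
L = (4π×10⁻⁷)(2380)²(9.677×10^-5)/(0.785 m) = 8.7747×10^-4 H.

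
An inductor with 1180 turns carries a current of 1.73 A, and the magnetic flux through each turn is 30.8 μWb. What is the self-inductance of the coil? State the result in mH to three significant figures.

Self-inductance is defined by L = NΦ_B/I (flux linkage over current).
L = (1180)(3.080×10^-5 Wb)/(1.73 A) = 2.101×10^-2 H.

L ≈ 21.0 mH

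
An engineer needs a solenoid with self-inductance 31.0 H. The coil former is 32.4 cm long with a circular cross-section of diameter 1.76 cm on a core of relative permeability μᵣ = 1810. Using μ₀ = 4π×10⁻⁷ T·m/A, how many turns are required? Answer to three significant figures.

N ≈ 4260 turns

A = π(d/2)² = π(8.800×10^-3 m)² = 2.433×10^-4 m².
From L = μ₀μᵣN²A/ℓ, N = √(Lℓ / (μ₀μᵣA)).
N = √[(31)(0.324) / ((4π×10⁻⁷)(1810)×2.433×10^-4)] = √(1.815×10^7) ≈ 4260.4.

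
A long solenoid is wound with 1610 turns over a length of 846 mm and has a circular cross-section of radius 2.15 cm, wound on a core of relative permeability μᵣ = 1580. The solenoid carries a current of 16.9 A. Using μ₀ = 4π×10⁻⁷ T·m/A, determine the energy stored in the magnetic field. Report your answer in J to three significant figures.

U ≈ 1260 J

A = πr² = π(2.150×10^-2 m)² = 1.452×10^-3 m².
L = μ₀μᵣN²A/ℓ = (4π×10⁻⁷)(1580)(1610)²(1.452×10^-3)/(0.846) = 8.834 H.
U = ½LI² = ½(8.834)(16.9)² = 1.262×10^3 J.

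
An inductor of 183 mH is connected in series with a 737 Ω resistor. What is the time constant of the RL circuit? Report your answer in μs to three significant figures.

τ = L/R = (0.183 H)/(737 Ω) = 2.483×10^-4 s.

τ ≈ 248 μs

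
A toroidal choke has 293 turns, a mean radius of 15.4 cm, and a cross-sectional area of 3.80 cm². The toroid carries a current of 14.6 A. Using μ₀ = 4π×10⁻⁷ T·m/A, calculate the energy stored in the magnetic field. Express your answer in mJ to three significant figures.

U ≈ 4.52 mJ

L = μ₀N²A/(2πR) = (4π×10⁻⁷)(293)²(3.800×10^-4)/(2π×0.154) = 4.237×10^-5 H.
U = ½LI² = ½(4.237×10^-5)(14.6)² = 4.515×10^-3 J.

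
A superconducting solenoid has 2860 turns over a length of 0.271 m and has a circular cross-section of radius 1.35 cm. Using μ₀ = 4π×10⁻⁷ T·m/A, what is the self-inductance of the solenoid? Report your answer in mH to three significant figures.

A = πr² = π(1.350×10^-2 m)² = 5.726×10^-4 m².
For a long solenoid, L = μ₀N²A/ℓ.
L = (4π×10⁻⁷)(2860)²(5.726×10^-4)/(0.271 m) = 2.172×10^-2 H.

L ≈ 21.7 mH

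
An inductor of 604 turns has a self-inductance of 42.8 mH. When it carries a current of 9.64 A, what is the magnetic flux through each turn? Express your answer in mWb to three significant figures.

Φ_B ≈ 0.683 mWb

From L = NΦ_B/I, the flux per turn is Φ_B = LI/N.
Φ_B = (4.280×10^-2 H)(9.64 A)/604 = 6.831×10^-4 Wb.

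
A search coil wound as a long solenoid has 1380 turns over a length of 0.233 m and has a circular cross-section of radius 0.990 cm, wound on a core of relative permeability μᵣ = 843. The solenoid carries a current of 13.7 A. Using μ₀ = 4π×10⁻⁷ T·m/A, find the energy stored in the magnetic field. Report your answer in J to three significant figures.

U ≈ 250 J

A = πr² = π(9.900×10^-3 m)² = 3.079×10^-4 m².
L = μ₀μᵣN²A/ℓ = (4π×10⁻⁷)(843)(1380)²(3.079×10^-4)/(0.233) = 2.666 H.
U = ½LI² = ½(2.666)(13.7)² = 250.2 J.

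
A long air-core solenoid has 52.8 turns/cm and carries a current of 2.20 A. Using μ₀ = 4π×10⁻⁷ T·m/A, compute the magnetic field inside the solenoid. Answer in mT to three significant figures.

B ≈ 14.6 mT

Inside a long solenoid, B = μ₀nI.
B = (4π×10⁻⁷)(5.280×10^3 m⁻¹)(2.20 A) = 1.460×10^-2 T.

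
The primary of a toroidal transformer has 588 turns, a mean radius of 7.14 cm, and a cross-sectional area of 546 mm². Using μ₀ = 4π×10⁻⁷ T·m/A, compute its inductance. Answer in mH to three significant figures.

L ≈ 0.529 mH

For a thin toroid, L = μ₀N²A/(2πR).
L = (4π×10⁻⁷)(588)²(5.460×10^-4) / (2π×7.140×10^-2 m) = 5.288×10^-4 H.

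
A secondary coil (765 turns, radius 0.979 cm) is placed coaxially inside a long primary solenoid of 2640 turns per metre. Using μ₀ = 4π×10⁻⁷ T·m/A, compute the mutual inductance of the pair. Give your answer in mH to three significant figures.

The outer solenoid produces a uniform field B₁ = μ₀n₁I₁ across the inner coil,
so the flux linkage is N₂Φ = N₂B₁A₂ = μ₀n₁N₂A₂·I₁, giving M = μ₀n₁N₂A₂.
A₂ = πr² = π(9.790×10^-3 m)² = 3.011×10^-4 m².
M = (4π×10⁻⁷)(2640)(765)(3.011×10^-4) = 7.642×10^-4 H.

M ≈ 0.764 mH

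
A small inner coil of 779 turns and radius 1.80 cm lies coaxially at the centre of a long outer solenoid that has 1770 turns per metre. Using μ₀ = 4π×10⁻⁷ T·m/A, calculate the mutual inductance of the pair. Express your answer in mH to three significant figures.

The outer solenoid produces a uniform field B₁ = μ₀n₁I₁ across the inner coil,
so the flux linkage is N₂Φ = N₂B₁A₂ = μ₀n₁N₂A₂·I₁, giving M = μ₀n₁N₂A₂.
A₂ = πr² = π(1.800×10^-2 m)² = 1.018×10^-3 m².
M = (4π×10⁻⁷)(1770)(779)(1.018×10^-3) = 1.764×10^-3 H.

M ≈ 1.76 mH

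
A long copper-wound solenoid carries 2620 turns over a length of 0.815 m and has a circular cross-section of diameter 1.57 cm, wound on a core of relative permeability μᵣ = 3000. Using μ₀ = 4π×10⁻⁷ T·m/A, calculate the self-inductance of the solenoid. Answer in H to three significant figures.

A = π(d/2)² = π(7.850×10^-3 m)² = 1.936×10^-4 m².
For a long solenoid, L = μ₀μᵣN²A/ℓ.
L = (4π×10⁻⁷)(3000)(2620)²(1.936×10^-4)/(0.815 m) = 6.147 H.

L ≈ 6.15 H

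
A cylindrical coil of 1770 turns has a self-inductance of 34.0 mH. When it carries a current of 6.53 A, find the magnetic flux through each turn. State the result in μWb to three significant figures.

Φ_B ≈ 125 μWb

From L = NΦ_B/I, the flux per turn is Φ_B = LI/N.
Φ_B = (3.400×10^-2 H)(6.53 A)/1770 = 1.254×10^-4 Wb.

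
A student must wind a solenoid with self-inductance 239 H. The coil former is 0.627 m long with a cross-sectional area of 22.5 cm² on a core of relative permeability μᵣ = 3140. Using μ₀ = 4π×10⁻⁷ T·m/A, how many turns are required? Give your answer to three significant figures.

N ≈ 4110 turns

A = 22.5 cm² = 2.250×10^-3 m².
From L = μ₀μᵣN²A/ℓ, N = √(Lℓ / (μ₀μᵣA)).
N = √[(239)(0.627) / ((4π×10⁻⁷)(3140)×2.250×10^-3)] = √(1.688×10^7) ≈ 4108.4.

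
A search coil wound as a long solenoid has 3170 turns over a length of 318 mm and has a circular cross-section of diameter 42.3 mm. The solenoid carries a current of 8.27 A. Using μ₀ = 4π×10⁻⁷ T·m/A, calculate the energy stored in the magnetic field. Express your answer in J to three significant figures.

U ≈ 1.91 J

A = π(d/2)² = π(2.115×10^-2 m)² = 1.405×10^-3 m².
L = μ₀N²A/ℓ = (4π×10⁻⁷)(3170)²(1.405×10^-3)/(0.318) = 5.580×10^-2 H.
U = ½LI² = ½(5.580×10^-2)(8.27)² = 1.908 J.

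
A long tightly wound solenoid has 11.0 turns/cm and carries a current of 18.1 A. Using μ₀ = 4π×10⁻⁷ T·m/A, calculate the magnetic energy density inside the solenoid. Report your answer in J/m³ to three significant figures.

u ≈ 249 J/m³

B = μ₀nI = (4π×10⁻⁷)(1.100×10^3)(18.1) = 2.502×10^-2 T.
u = B²/(2μ₀) = (2.502×10^-2)²/(2×4π×10⁻⁷) = 249.1 J/m³.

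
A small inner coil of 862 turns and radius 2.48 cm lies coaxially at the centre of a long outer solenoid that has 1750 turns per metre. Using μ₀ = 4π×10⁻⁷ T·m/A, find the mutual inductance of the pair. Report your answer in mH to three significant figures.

M ≈ 3.66 mH

The outer solenoid produces a uniform field B₁ = μ₀n₁I₁ across the inner coil,
so the flux linkage is N₂Φ = N₂B₁A₂ = μ₀n₁N₂A₂·I₁, giving M = μ₀n₁N₂A₂.
A₂ = πr² = π(2.480×10^-2 m)² = 1.932×10^-3 m².
M = (4π×10⁻⁷)(1750)(862)(1.932×10^-3) = 3.663×10^-3 H.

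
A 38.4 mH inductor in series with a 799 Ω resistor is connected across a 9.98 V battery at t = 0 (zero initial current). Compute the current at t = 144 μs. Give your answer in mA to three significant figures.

τ = L/R = 3.840×10^-2/799 = 4.806×10^-5 s; final current I_∞ = ε/R = 9.98/799 = 1.249×10^-2 A.
I(t) = I_∞(1 − e^(−t/τ)) with t/τ = 2.996.
I = (1.249×10^-2)(1 − e^(−2.996)) = 1.187×10^-2 A.

I ≈ 11.9 mA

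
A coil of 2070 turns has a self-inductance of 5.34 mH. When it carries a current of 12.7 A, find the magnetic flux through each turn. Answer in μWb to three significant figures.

From L = NΦ_B/I, the flux per turn is Φ_B = LI/N.
Φ_B = (5.340×10^-3 H)(12.7 A)/2070 = 3.276×10^-5 Wb.

Φ_B ≈ 32.8 μWb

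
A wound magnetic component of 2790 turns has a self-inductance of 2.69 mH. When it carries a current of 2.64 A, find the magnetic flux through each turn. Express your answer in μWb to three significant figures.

From L = NΦ_B/I, the flux per turn is Φ_B = LI/N.
Φ_B = (2.690×10^-3 H)(2.64 A)/2790 = 2.545×10^-6 Wb.

Φ_B ≈ 2.55 μWb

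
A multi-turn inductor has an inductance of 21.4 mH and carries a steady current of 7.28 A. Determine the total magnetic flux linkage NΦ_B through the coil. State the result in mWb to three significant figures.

From L = NΦ_B/I, the flux linkage is NΦ_B = LI.
NΦ_B = (2.140×10^-2 H)(7.28 A) = 0.1558 Wb.

NΦ_B ≈ 156 mWb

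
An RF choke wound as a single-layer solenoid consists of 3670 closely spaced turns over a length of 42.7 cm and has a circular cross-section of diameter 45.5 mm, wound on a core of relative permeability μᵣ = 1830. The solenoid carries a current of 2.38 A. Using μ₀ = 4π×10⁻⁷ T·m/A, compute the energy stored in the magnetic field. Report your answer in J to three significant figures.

A = π(d/2)² = π(2.275×10^-2 m)² = 1.626×10^-3 m².
L = μ₀μᵣN²A/ℓ = (4π×10⁻⁷)(1830)(3670)²(1.626×10^-3)/(0.427) = 117.9 H.
U = ½LI² = ½(117.9)(2.38)² = 334 J.

U ≈ 334 J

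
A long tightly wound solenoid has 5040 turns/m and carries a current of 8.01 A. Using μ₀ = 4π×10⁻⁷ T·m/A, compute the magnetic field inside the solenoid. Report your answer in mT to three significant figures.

B ≈ 50.7 mT

Inside a long solenoid, B = μ₀nI.
B = (4π×10⁻⁷)(5.040×10^3 m⁻¹)(8.01 A) = 5.073×10^-2 T.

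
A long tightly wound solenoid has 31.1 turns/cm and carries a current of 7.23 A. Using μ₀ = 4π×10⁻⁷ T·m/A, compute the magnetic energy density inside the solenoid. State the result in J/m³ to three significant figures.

u ≈ 318 J/m³

B = μ₀nI = (4π×10⁻⁷)(3.110×10^3)(7.23) = 2.826×10^-2 T.
u = B²/(2μ₀) = (2.826×10^-2)²/(2×4π×10⁻⁷) = 317.7 J/m³.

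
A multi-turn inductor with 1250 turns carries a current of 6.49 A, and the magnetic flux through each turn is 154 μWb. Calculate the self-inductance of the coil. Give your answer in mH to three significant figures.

L ≈ 29.7 mH

Self-inductance is defined by L = NΦ_B/I (flux linkage over current).
L = (1250)(1.540×10^-4 Wb)/(6.49 A) = 2.966×10^-2 H.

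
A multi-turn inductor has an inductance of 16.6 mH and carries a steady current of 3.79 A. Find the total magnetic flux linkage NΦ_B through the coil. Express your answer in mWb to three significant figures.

NΦ_B ≈ 62.9 mWb

From L = NΦ_B/I, the flux linkage is NΦ_B = LI.
NΦ_B = (1.660×10^-2 H)(3.79 A) = 6.291×10^-2 Wb.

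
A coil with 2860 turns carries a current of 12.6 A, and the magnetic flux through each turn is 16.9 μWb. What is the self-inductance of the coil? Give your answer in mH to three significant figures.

L ≈ 3.84 mH

Self-inductance is defined by L = NΦ_B/I (flux linkage over current).
L = (2860)(1.690×10^-5 Wb)/(12.6 A) = 3.836×10^-3 H.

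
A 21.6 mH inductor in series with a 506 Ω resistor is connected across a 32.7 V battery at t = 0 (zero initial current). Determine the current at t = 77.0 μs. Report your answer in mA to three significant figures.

I ≈ 54.0 mA

τ = L/R = 2.160×10^-2/506 = 4.269×10^-5 s; final current I_∞ = ε/R = 32.7/506 = 6.462×10^-2 A.
I(t) = I_∞(1 − e^(−t/τ)) with t/τ = 1.804.
I = (6.462×10^-2)(1 − e^(−1.804)) = 5.398×10^-2 A.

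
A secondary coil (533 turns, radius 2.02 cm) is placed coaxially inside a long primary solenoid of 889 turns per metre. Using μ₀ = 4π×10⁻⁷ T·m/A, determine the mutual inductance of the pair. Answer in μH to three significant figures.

The outer solenoid produces a uniform field B₁ = μ₀n₁I₁ across the inner coil,
so the flux linkage is N₂Φ = N₂B₁A₂ = μ₀n₁N₂A₂·I₁, giving M = μ₀n₁N₂A₂.
A₂ = πr² = π(2.020×10^-2 m)² = 1.282×10^-3 m².
M = (4π×10⁻⁷)(889)(533)(1.282×10^-3) = 7.633×10^-4 H.

M ≈ 763 μH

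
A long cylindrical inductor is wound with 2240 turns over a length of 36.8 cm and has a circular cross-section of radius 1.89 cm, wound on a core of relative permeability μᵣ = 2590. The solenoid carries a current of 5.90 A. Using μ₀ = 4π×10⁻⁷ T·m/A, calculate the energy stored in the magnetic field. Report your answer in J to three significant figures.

A = πr² = π(1.890×10^-2 m)² = 1.122×10^-3 m².
L = μ₀μᵣN²A/ℓ = (4π×10⁻⁷)(2590)(2240)²(1.122×10^-3)/(0.368) = 49.8 H.
U = ½LI² = ½(49.8)(5.90)² = 866.8 J.

U ≈ 867 J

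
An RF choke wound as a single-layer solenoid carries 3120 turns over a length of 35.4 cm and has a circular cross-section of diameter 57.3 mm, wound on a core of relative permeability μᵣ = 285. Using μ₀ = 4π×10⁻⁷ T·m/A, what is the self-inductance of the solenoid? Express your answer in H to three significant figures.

A = π(d/2)² = π(2.865×10^-2 m)² = 2.579×10^-3 m².
For a long solenoid, L = μ₀μᵣN²A/ℓ.
L = (4π×10⁻⁷)(285)(3120)²(2.579×10^-3)/(0.354 m) = 25.4 H.

L ≈ 25.4 H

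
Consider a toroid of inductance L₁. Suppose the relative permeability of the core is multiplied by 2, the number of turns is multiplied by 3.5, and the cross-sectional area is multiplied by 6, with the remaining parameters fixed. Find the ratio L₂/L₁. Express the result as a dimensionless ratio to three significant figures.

For a toroid, L ∝ μᵣN²A/R.
L₂/L₁ = (2) × (3.5)^2 × (6) = 147.

L₂/L₁ = 147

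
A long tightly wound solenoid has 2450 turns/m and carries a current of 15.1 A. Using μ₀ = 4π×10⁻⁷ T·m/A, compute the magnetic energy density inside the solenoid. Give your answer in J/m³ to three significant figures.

u ≈ 860 J/m³

B = μ₀nI = (4π×10⁻⁷)(2.450×10^3)(15.1) = 4.649×10^-2 T.
u = B²/(2μ₀) = (4.649×10^-2)²/(2×4π×10⁻⁷) = 859.9 J/m³.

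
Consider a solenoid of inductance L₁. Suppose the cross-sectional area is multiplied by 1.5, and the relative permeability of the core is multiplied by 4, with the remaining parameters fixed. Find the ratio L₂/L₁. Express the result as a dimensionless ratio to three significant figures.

L₂/L₁ = 6.00

For a solenoid, L ∝ μᵣN²A/ℓ.
L₂/L₁ = (1.5) × (4) = 6.00.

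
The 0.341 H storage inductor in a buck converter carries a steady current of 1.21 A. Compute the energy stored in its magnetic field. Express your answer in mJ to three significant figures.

Stored magnetic energy: U = ½LI².
U = ½(0.341 H)(1.21 A)² = 0.2496 J.

U ≈ 250 mJ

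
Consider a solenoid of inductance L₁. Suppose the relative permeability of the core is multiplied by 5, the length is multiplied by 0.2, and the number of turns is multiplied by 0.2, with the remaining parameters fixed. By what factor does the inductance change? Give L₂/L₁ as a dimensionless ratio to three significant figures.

L₂/L₁ = 1.00

For a solenoid, L ∝ μᵣN²A/ℓ.
L₂/L₁ = (5) × (0.2)^-1 × (0.2)^2 = 1.00.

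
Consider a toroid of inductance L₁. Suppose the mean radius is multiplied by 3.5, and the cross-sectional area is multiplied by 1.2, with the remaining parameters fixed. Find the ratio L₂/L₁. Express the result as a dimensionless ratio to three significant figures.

L₂/L₁ = 0.343

For a toroid, L ∝ μᵣN²A/R.
L₂/L₁ = (3.5)^-1 × (1.2) = 0.343.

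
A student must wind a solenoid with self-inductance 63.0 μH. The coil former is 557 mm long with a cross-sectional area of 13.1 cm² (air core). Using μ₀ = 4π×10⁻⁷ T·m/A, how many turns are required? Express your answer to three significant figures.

A = 13.1 cm² = 1.310×10^-3 m².
From L = μ₀N²A/ℓ, N = √(Lℓ / (μ₀A)).
N = √[(6.300×10^-5)(0.557) / ((4π×10⁻⁷)×1.310×10^-3)] = √(2.132×10^4) ≈ 146.0.

N ≈ 146 turns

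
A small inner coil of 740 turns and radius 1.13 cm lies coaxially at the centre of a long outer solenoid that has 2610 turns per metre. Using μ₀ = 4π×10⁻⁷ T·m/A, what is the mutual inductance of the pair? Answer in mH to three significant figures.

The outer solenoid produces a uniform field B₁ = μ₀n₁I₁ across the inner coil,
so the flux linkage is N₂Φ = N₂B₁A₂ = μ₀n₁N₂A₂·I₁, giving M = μ₀n₁N₂A₂.
A₂ = πr² = π(1.130×10^-2 m)² = 4.011×10^-4 m².
M = (4π×10⁻⁷)(2610)(740)(4.011×10^-4) = 9.736×10^-4 H.

M ≈ 0.974 mH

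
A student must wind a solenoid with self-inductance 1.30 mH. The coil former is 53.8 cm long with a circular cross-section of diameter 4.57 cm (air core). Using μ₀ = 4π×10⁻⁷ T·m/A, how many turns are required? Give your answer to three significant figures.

A = π(d/2)² = π(2.285×10^-2 m)² = 1.640×10^-3 m².
From L = μ₀N²A/ℓ, N = √(Lℓ / (μ₀A)).
N = √[(1.300×10^-3)(0.538) / ((4π×10⁻⁷)×1.640×10^-3)] = √(3.393×10^5) ≈ 582.5.

N ≈ 583 turns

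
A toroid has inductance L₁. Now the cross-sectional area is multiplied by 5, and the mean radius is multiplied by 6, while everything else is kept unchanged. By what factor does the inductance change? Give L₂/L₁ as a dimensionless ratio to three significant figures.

For a toroid, L ∝ μᵣN²A/R.
L₂/L₁ = (5) × (6)^-1 = 0.833.

L₂/L₁ = 0.833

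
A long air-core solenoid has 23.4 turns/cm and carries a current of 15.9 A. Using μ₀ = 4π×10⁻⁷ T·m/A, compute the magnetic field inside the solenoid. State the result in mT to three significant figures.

B ≈ 46.8 mT

Inside a long solenoid, B = μ₀nI.
B = (4π×10⁻⁷)(2.340×10^3 m⁻¹)(15.9 A) = 4.675×10^-2 T.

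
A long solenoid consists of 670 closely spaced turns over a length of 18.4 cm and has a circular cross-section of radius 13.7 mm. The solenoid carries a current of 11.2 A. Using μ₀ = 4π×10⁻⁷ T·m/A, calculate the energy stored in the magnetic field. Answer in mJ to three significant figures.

A = πr² = π(1.370×10^-2 m)² = 5.896×10^-4 m².
L = μ₀N²A/ℓ = (4π×10⁻⁷)(670)²(5.896×10^-4)/(0.184) = 1.808×10^-3 H.
U = ½LI² = ½(1.808×10^-3)(11.2)² = 0.1134 J.

U ≈ 113 mJ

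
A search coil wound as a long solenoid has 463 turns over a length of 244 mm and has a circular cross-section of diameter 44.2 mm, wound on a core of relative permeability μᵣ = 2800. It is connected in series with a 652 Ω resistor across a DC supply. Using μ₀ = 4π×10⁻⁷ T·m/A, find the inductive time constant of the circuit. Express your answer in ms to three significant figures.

τ ≈ 7.27 ms

A = π(d/2)² = π(2.210×10^-2 m)² = 1.534×10^-3 m².
L = μ₀μᵣN²A/ℓ = (4π×10⁻⁷)(2800)(463)²(1.534×10^-3)/(0.244) = 4.743 H.
τ = L/R = (4.743)/(652) = 7.2749×10^-3 s.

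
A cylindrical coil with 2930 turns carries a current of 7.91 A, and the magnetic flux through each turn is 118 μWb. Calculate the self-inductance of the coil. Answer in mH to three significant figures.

L ≈ 43.7 mH

Self-inductance is defined by L = NΦ_B/I (flux linkage over current).
L = (2930)(1.180×10^-4 Wb)/(7.91 A) = 4.371×10^-2 H.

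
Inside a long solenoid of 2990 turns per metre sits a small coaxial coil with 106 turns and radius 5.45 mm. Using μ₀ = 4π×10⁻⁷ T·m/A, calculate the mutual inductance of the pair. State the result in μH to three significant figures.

M ≈ 37.2 μH

The outer solenoid produces a uniform field B₁ = μ₀n₁I₁ across the inner coil,
so the flux linkage is N₂Φ = N₂B₁A₂ = μ₀n₁N₂A₂·I₁, giving M = μ₀n₁N₂A₂.
A₂ = πr² = π(5.450×10^-3 m)² = 9.331×10^-5 m².
M = (4π×10⁻⁷)(2990)(106)(9.331×10^-5) = 3.716×10^-5 H.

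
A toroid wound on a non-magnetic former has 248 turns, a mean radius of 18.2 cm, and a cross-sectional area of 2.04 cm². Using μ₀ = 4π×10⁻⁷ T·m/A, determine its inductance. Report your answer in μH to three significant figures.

L ≈ 13.8 μH

For a thin toroid, L = μ₀N²A/(2πR).
L = (4π×10⁻⁷)(248)²(2.040×10^-4) / (2π×0.182 m) = 1.379×10^-5 H.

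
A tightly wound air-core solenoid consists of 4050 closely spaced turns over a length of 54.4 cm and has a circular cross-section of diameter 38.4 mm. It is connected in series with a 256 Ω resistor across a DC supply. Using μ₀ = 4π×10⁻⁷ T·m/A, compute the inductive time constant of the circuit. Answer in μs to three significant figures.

τ ≈ 171 μs

A = π(d/2)² = π(1.920×10^-2 m)² = 1.158×10^-3 m².
L = μ₀N²A/ℓ = (4π×10⁻⁷)(4050)²(1.158×10^-3)/(0.544) = 4.388×10^-2 H.
τ = L/R = (4.388×10^-2)/(256) = 1.714×10^-4 s.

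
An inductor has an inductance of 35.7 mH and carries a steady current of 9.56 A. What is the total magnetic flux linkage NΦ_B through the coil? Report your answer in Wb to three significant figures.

From L = NΦ_B/I, the flux linkage is NΦ_B = LI.
NΦ_B = (3.570×10^-2 H)(9.56 A) = 0.3413 Wb.

NΦ_B ≈ 0.341 Wb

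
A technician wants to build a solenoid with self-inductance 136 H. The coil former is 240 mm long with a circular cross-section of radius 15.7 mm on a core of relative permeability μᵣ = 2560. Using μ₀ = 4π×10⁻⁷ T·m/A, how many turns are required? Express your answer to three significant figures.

N ≈ 3620 turns

A = πr² = π(1.570×10^-2 m)² = 7.744×10^-4 m².
From L = μ₀μᵣN²A/ℓ, N = √(Lℓ / (μ₀μᵣA)).
N = √[(136)(0.24) / ((4π×10⁻⁷)(2560)×7.744×10^-4)] = √(1.310×10^7) ≈ 3619.7.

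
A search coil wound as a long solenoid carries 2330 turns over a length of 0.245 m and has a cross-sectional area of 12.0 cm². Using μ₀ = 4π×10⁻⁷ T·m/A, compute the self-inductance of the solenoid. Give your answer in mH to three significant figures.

A = 12.0 cm² = 1.200×10^-3 m².
For a long solenoid, L = μ₀N²A/ℓ.
L = (4π×10⁻⁷)(2330)²(1.200×10^-3)/(0.245 m) = 3.341×10^-2 H.

L ≈ 33.4 mH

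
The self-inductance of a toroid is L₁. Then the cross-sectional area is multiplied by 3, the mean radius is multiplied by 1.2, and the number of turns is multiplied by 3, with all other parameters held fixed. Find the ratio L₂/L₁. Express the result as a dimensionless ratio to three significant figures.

For a toroid, L ∝ μᵣN²A/R.
L₂/L₁ = (3) × (1.2)^-1 × (3)^2 = 22.5.

L₂/L₁ = 22.5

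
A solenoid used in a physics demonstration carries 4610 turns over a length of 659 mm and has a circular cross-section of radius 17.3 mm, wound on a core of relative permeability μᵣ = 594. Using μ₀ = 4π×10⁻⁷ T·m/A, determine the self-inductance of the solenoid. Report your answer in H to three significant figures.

L ≈ 22.6 H

A = πr² = π(1.730×10^-2 m)² = 9.402×10^-4 m².
For a long solenoid, L = μ₀μᵣN²A/ℓ.
L = (4π×10⁻⁷)(594)(4610)²(9.402×10^-4)/(0.659 m) = 22.63 H.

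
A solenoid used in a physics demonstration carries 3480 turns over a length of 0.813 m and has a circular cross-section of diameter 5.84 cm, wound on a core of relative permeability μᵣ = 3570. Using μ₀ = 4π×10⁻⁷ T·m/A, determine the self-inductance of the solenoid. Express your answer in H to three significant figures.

A = π(d/2)² = π(2.920×10^-2 m)² = 2.679×10^-3 m².
For a long solenoid, L = μ₀μᵣN²A/ℓ.
L = (4π×10⁻⁷)(3570)(3480)²(2.679×10^-3)/(0.813 m) = 179 H.

L ≈ 179 H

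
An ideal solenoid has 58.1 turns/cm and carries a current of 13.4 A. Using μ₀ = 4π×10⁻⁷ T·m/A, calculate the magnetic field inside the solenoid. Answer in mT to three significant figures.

B ≈ 97.8 mT

Inside a long solenoid, B = μ₀nI.
B = (4π×10⁻⁷)(5.810×10^3 m⁻¹)(13.4 A) = 9.783×10^-2 T.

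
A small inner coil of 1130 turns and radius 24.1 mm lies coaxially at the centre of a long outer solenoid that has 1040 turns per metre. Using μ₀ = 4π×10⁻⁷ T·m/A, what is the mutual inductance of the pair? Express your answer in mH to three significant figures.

The outer solenoid produces a uniform field B₁ = μ₀n₁I₁ across the inner coil,
so the flux linkage is N₂Φ = N₂B₁A₂ = μ₀n₁N₂A₂·I₁, giving M = μ₀n₁N₂A₂.
A₂ = πr² = π(2.410×10^-2 m)² = 1.8247×10^-3 m².
M = (4π×10⁻⁷)(1040)(1130)(1.8247×10^-3) = 2.6947×10^-3 H.

M ≈ 2.69 mH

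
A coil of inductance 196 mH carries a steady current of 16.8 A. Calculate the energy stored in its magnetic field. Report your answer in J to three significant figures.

U ≈ 27.7 J

Stored magnetic energy: U = ½LI².
U = ½(0.196 H)(16.8 A)² = 27.66 J.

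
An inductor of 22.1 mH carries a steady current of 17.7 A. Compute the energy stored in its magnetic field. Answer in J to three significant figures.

U ≈ 3.46 J

Stored magnetic energy: U = ½LI².
U = ½(2.210×10^-2 H)(17.7 A)² = 3.462 J.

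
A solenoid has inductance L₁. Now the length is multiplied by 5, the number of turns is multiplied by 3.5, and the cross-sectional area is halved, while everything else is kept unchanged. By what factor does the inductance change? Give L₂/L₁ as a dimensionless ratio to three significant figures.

For a solenoid, L ∝ μᵣN²A/ℓ.
L₂/L₁ = (5)^-1 × (3.5)^2 × (0.5) = 1.23.

L₂/L₁ = 1.23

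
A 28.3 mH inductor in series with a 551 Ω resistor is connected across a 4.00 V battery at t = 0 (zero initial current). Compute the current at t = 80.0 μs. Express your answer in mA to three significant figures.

I ≈ 5.73 mA

τ = L/R = 2.830×10^-2/551 = 5.136×10^-5 s; final current I_∞ = ε/R = 4.00/551 = 7.260×10^-3 A.
I(t) = I_∞(1 − e^(−t/τ)) with t/τ = 1.558.
I = (7.260×10^-3)(1 − e^(−1.558)) = 5.730×10^-3 A.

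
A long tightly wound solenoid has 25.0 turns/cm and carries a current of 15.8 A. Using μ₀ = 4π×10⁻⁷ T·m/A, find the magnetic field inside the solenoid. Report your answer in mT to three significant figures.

B ≈ 49.6 mT

Inside a long solenoid, B = μ₀nI.
B = (4π×10⁻⁷)(2.500×10^3 m⁻¹)(15.8 A) = 4.964×10^-2 T.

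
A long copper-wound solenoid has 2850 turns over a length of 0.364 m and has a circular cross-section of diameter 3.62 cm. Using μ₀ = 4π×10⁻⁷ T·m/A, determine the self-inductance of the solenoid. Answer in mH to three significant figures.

L ≈ 28.9 mH

A = π(d/2)² = π(1.810×10^-2 m)² = 1.029×10^-3 m².
For a long solenoid, L = μ₀N²A/ℓ.
L = (4π×10⁻⁷)(2850)²(1.029×10^-3)/(0.364 m) = 2.886×10^-2 H.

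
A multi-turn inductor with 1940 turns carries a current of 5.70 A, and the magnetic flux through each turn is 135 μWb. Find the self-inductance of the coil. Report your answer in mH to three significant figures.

Self-inductance is defined by L = NΦ_B/I (flux linkage over current).
L = (1940)(1.350×10^-4 Wb)/(5.70 A) = 4.5947×10^-2 H.

L ≈ 45.9 mH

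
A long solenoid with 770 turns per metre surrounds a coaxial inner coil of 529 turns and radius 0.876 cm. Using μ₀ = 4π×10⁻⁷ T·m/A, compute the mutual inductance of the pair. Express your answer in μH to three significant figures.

The outer solenoid produces a uniform field B₁ = μ₀n₁I₁ across the inner coil,
so the flux linkage is N₂Φ = N₂B₁A₂ = μ₀n₁N₂A₂·I₁, giving M = μ₀n₁N₂A₂.
A₂ = πr² = π(8.760×10^-3 m)² = 2.411×10^-4 m².
M = (4π×10⁻⁷)(770)(529)(2.411×10^-4) = 1.234×10^-4 H.

M ≈ 123 μH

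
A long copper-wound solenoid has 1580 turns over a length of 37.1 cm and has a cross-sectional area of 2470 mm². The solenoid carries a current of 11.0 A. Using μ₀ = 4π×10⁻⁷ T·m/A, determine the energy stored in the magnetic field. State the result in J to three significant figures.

U ≈ 1.26 J

A = 2470 mm² = 2.470×10^-3 m².
L = μ₀N²A/ℓ = (4π×10⁻⁷)(1580)²(2.470×10^-3)/(0.371) = 2.089×10^-2 H.
U = ½LI² = ½(2.089×10^-2)(11.0)² = 1.264 J.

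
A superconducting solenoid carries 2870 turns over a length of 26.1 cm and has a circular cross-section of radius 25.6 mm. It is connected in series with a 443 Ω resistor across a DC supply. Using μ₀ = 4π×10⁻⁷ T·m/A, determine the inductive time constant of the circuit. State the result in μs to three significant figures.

τ ≈ 184 μs

A = πr² = π(2.560×10^-2 m)² = 2.059×10^-3 m².
L = μ₀N²A/ℓ = (4π×10⁻⁷)(2870)²(2.059×10^-3)/(0.261) = 8.165×10^-2 H.
τ = L/R = (8.165×10^-2)/(443) = 1.843×10^-4 s.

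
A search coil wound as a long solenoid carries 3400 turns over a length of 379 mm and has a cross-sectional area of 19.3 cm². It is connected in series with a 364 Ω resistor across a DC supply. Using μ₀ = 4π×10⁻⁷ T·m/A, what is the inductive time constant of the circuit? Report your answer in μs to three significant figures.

τ ≈ 203 μs

A = 19.3 cm² = 1.930×10^-3 m².
L = μ₀N²A/ℓ = (4π×10⁻⁷)(3400)²(1.930×10^-3)/(0.379) = 7.398×10^-2 H.
τ = L/R = (7.398×10^-2)/(364) = 2.032×10^-4 s.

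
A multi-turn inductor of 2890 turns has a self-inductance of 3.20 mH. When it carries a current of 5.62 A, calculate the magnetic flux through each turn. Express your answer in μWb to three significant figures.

From L = NΦ_B/I, the flux per turn is Φ_B = LI/N.
Φ_B = (3.200×10^-3 H)(5.62 A)/2890 = 6.223×10^-6 Wb.

Φ_B ≈ 6.22 μWb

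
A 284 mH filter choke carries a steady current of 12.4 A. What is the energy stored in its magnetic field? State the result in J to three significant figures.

U ≈ 21.8 J

Stored magnetic energy: U = ½LI².
U = ½(0.284 H)(12.4 A)² = 21.83 J.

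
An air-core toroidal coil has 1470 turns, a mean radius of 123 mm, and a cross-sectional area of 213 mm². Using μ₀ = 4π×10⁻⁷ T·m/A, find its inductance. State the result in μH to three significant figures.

For a thin toroid, L = μ₀N²A/(2πR).
L = (4π×10⁻⁷)(1470)²(2.130×10^-4) / (2π×0.123 m) = 7.484×10^-4 H.

L ≈ 748 μH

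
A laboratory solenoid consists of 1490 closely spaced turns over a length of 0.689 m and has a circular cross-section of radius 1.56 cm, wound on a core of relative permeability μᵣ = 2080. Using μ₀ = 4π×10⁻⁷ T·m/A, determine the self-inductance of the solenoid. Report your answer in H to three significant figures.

L ≈ 6.44 H

A = πr² = π(1.560×10^-2 m)² = 7.645×10^-4 m².
For a long solenoid, L = μ₀μᵣN²A/ℓ.
L = (4π×10⁻⁷)(2080)(1490)²(7.645×10^-4)/(0.689 m) = 6.439 H.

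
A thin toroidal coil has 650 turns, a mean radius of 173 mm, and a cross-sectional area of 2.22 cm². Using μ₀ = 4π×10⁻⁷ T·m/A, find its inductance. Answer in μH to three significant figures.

L ≈ 108 μH

For a thin toroid, L = μ₀N²A/(2πR).
L = (4π×10⁻⁷)(650)²(2.220×10^-4) / (2π×0.173 m) = 1.084×10^-4 H.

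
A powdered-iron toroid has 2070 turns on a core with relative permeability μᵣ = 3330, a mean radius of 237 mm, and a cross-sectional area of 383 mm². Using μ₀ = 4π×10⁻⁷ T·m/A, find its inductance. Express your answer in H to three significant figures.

L ≈ 4.61 H

For a thin toroid, L = μ₀μᵣN²A/(2πR).
L = (4π×10⁻⁷)(3330)(2070)²(3.830×10^-4) / (2π×0.237 m) = 4.612 H.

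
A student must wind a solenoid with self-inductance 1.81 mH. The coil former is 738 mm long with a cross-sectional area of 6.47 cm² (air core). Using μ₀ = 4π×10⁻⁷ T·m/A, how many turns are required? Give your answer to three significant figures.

N ≈ 1280 turns

A = 6.47 cm² = 6.470×10^-4 m².
From L = μ₀N²A/ℓ, N = √(Lℓ / (μ₀A)).
N = √[(1.810×10^-3)(0.738) / ((4π×10⁻⁷)×6.470×10^-4)] = √(1.643×10^6) ≈ 1281.8.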